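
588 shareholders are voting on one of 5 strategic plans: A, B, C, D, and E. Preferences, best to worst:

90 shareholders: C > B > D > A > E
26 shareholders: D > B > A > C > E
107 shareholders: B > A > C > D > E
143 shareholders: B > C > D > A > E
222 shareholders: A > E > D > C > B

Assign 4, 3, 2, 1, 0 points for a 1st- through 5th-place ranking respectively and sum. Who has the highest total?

A: 90·1 + 26·2 + 107·3 + 143·1 + 222·4 = 1494
B: 90·3 + 26·3 + 107·4 + 143·4 + 222·0 = 1348
C: 90·4 + 26·1 + 107·2 + 143·3 + 222·1 = 1251
D: 90·2 + 26·4 + 107·1 + 143·2 + 222·2 = 1121
E: 90·0 + 26·0 + 107·0 + 143·0 + 222·3 = 666
A has the highest Borda score (1494).

A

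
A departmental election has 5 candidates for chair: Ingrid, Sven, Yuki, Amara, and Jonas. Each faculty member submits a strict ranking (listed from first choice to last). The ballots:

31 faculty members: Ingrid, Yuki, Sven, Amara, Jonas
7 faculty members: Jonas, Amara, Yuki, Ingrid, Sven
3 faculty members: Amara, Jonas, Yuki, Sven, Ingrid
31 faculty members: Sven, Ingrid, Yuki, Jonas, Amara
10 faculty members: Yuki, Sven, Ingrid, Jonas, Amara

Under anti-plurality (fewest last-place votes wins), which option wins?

Yuki

Last-place votes: Ingrid 3, Sven 7, Yuki 0, Amara 41, Jonas 31.
Yuki is ranked last by the fewest voters, so Yuki wins.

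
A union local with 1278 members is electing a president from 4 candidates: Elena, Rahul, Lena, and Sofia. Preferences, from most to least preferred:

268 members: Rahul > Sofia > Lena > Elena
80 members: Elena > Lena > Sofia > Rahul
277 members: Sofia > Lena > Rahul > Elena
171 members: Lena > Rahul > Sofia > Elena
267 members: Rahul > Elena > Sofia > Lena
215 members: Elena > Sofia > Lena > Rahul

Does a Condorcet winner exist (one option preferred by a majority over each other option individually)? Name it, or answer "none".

none

Checking pairwise contests:
Rahul beats Elena 983–295.
Lena beats Rahul 743–535.
Sofia beats Lena 1027–251.
Rahul beats Sofia 706–572.
Every option loses at least one head-to-head, so there is no Condorcet winner.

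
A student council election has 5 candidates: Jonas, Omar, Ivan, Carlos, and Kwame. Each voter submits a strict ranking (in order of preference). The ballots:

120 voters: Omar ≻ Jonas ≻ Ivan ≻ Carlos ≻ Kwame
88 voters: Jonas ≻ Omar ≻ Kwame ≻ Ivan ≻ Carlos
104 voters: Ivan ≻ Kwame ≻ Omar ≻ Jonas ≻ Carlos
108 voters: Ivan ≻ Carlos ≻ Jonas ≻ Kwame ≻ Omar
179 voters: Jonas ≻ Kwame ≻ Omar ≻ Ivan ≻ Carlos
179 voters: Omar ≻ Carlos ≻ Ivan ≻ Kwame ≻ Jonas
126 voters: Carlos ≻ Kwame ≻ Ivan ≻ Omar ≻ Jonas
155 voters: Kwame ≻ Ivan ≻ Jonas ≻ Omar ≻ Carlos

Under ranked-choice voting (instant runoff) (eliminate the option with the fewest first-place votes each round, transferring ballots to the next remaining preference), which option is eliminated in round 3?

Omar

Round 1: Jonas 267, Omar 299, Ivan 212, Carlos 126, Kwame 155. Eliminate Carlos.
Round 2: Jonas 267, Omar 299, Ivan 212, Kwame 281. Eliminate Ivan.
Round 3: Jonas 375, Omar 299, Kwame 385. Eliminate Omar.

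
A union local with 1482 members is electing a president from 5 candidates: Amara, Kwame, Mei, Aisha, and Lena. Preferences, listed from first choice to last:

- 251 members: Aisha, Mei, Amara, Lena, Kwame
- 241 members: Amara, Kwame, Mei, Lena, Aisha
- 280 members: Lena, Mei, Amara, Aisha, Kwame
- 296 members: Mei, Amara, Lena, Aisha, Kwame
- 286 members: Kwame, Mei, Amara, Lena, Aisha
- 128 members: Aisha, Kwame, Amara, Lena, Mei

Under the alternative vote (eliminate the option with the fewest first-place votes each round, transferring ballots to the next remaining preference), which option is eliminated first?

Amara

Round 1: Amara 241, Kwame 286, Mei 296, Aisha 379, Lena 280. Eliminate Amara.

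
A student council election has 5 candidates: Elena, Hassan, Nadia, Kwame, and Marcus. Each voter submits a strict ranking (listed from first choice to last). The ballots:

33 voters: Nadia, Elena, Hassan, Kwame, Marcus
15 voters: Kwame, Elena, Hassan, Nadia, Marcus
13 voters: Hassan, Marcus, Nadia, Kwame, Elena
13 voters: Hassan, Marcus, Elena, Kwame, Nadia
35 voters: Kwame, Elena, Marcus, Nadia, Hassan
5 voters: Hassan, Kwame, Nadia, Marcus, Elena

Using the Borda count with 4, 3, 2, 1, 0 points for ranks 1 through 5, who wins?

Elena

Elena: 33·3 + 15·3 + 13·0 + 13·2 + 35·3 + 5·0 = 275
Hassan: 33·2 + 15·2 + 13·4 + 13·4 + 35·0 + 5·4 = 220
Nadia: 33·4 + 15·1 + 13·2 + 13·0 + 35·1 + 5·2 = 218
Kwame: 33·1 + 15·4 + 13·1 + 13·1 + 35·4 + 5·3 = 274
Marcus: 33·0 + 15·0 + 13·3 + 13·3 + 35·2 + 5·1 = 153
Elena has the highest Borda score (275).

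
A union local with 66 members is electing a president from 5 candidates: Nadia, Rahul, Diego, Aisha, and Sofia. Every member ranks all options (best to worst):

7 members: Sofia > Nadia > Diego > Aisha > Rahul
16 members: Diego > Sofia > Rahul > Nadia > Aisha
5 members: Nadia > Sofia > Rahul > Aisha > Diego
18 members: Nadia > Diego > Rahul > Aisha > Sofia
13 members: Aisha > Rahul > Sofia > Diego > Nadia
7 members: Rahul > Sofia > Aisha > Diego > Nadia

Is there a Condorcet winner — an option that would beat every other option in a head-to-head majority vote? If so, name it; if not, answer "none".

Diego

Diego vs Nadia: 36–30 for Diego.
Diego vs Rahul: 41–25 for Diego.
Diego vs Aisha: 41–25 for Diego.
Diego vs Sofia: 34–32 for Diego.
Diego beats every other option head-to-head.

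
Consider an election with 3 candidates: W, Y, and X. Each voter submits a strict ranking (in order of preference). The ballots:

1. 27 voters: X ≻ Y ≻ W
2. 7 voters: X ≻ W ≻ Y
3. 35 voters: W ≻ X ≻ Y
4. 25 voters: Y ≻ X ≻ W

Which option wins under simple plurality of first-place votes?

First-place votes: W 35, Y 25, X 34.
W has the most first-place votes.

W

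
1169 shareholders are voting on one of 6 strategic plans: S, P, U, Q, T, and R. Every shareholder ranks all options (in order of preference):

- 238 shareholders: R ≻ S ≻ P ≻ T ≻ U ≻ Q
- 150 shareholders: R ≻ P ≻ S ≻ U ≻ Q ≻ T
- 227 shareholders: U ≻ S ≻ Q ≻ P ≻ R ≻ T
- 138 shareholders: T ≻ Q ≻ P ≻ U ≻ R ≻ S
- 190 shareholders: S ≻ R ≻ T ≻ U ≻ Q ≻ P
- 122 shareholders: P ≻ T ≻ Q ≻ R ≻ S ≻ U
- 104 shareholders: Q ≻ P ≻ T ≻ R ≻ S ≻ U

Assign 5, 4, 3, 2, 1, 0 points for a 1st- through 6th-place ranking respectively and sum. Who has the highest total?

R

S: 238·4 + 150·3 + 227·4 + 138·0 + 190·5 + 122·1 + 104·1 = 3486
P: 238·3 + 150·4 + 227·2 + 138·3 + 190·0 + 122·5 + 104·4 = 3208
U: 238·1 + 150·2 + 227·5 + 138·2 + 190·2 + 122·0 + 104·0 = 2329
Q: 238·0 + 150·1 + 227·3 + 138·4 + 190·1 + 122·3 + 104·5 = 2459
T: 238·2 + 150·0 + 227·0 + 138·5 + 190·3 + 122·4 + 104·3 = 2536
R: 238·5 + 150·5 + 227·1 + 138·1 + 190·4 + 122·2 + 104·2 = 3517
R has the highest Borda score (3517).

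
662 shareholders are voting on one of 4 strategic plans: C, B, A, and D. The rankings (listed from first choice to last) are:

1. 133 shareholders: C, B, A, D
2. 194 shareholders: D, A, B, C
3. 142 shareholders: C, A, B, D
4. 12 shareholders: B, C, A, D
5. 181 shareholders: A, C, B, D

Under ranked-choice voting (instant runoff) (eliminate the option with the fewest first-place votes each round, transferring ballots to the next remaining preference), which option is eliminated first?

Round 1: C 275, B 12, A 181, D 194. Eliminate B.

B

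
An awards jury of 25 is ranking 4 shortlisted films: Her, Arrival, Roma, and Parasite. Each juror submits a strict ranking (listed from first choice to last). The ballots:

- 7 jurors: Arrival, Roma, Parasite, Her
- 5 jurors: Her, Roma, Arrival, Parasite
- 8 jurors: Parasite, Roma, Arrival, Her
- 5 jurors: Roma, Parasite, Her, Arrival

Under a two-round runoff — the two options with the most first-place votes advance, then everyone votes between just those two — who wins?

Parasite

Round 1 first-place votes: Her 5, Arrival 7, Roma 5, Parasite 8.
Parasite and Arrival advance.
Runoff: Parasite is preferred to Arrival by 13 voters; Arrival by 12.
Parasite wins the runoff.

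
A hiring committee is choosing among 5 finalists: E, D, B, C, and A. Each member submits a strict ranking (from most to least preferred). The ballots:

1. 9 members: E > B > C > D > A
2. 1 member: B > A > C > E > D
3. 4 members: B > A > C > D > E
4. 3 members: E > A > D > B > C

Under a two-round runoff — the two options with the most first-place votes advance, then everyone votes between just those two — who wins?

Round 1 first-place votes: E 12, D 0, B 5, C 0, A 0.
E and B advance.
Runoff: E is preferred to B by 12 voters; B by 5.
E wins the runoff.

E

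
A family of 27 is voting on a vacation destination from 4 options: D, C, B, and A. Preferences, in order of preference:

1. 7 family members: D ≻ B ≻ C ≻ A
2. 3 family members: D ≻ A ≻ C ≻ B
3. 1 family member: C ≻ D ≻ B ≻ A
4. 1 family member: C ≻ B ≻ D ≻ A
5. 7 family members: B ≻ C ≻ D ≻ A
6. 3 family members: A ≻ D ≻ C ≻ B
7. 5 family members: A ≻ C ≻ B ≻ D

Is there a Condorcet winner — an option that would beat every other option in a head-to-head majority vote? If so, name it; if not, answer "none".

Checking pairwise contests:
C beats D 14–13.
B beats C 14–13.
D beats B 14–13.
D beats A 19–8.
Every option loses at least one head-to-head, so there is no Condorcet winner.

none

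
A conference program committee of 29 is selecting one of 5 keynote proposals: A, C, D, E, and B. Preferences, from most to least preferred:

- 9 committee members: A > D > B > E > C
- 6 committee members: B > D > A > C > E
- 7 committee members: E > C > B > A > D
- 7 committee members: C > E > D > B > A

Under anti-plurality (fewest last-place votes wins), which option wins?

B

Last-place votes: A 7, C 9, D 7, E 6, B 0.
B is ranked last by the fewest voters, so B wins.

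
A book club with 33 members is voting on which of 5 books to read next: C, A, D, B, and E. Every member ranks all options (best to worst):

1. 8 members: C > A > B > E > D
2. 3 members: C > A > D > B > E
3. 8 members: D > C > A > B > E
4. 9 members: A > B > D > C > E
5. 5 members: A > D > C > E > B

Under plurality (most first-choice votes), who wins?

First-place votes: C 11, A 14, D 8, B 0, E 0.
A has the most first-place votes.

A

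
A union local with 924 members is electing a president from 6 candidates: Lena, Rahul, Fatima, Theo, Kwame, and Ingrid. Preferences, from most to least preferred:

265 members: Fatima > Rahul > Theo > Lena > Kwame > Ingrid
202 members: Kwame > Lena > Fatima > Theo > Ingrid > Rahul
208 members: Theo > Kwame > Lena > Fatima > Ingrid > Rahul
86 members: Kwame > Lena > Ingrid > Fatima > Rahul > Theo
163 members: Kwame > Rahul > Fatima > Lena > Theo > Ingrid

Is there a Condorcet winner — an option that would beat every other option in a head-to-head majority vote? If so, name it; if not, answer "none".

Checking pairwise contests:
Theo beats Lena 473–451.
Lena beats Rahul 496–428.
Lena beats Fatima 496–428.
Rahul beats Theo 514–410.
Theo beats Kwame 473–451.
Lena beats Ingrid 924–0.
Every option loses at least one head-to-head, so there is no Condorcet winner.

none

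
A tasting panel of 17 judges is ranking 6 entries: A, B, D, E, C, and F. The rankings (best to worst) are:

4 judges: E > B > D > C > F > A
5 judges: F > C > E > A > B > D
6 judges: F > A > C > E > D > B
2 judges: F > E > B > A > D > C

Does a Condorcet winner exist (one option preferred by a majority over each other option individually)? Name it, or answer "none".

F

F vs A: 17–0 for F.
F vs B: 13–4 for F.
F vs D: 13–4 for F.
F vs E: 13–4 for F.
F vs C: 13–4 for F.
F beats every other option head-to-head.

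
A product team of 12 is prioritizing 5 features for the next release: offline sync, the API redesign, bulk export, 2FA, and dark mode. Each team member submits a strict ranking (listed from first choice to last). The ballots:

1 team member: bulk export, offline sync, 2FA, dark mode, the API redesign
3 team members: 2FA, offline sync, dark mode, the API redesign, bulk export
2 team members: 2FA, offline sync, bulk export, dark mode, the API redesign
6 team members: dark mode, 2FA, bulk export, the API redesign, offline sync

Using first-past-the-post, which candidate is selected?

dark mode

First-place votes: offline sync 0, the API redesign 0, bulk export 1, 2FA 5, dark mode 6.
dark mode has the most first-place votes.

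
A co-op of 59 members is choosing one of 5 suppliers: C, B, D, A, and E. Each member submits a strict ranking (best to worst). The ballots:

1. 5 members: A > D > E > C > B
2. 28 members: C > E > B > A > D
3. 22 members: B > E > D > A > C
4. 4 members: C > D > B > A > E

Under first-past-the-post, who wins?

First-place votes: C 32, B 22, D 0, A 5, E 0.
C has the most first-place votes.

C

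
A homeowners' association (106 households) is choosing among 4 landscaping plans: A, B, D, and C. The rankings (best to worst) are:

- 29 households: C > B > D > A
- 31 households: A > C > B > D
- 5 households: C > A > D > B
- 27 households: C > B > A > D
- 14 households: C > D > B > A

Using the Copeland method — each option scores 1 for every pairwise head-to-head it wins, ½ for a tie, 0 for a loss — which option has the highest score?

C

A: beats D; loses to B and C → score 1.
B: beats A and D; loses to C → score 2.
D: loses to A, B, and C → score 0.
C: beats A, B, and D → score 3.
C has the best pairwise record.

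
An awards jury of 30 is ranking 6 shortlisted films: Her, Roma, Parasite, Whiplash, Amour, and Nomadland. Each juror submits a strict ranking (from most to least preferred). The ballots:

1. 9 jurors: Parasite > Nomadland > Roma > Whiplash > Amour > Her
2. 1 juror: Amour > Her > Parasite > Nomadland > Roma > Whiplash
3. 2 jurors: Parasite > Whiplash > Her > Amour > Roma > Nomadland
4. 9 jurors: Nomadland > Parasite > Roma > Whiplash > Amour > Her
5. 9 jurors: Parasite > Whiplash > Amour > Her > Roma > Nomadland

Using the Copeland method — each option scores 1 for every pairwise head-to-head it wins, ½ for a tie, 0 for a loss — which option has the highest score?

Her: loses to Roma, Parasite, Whiplash, Amour, and Nomadland → score 0.
Roma: beats Her, Whiplash, and Amour; loses to Parasite and Nomadland → score 3.
Parasite: beats Her, Roma, Whiplash, Amour, and Nomadland → score 5.
Whiplash: beats Her and Amour; loses to Roma, Parasite, and Nomadland → score 2.
Amour: beats Her; loses to Roma, Parasite, Whiplash, and Nomadland → score 1.
Nomadland: beats Her, Roma, Whiplash, and Amour; loses to Parasite → score 4.
Parasite has the best pairwise record.

Parasite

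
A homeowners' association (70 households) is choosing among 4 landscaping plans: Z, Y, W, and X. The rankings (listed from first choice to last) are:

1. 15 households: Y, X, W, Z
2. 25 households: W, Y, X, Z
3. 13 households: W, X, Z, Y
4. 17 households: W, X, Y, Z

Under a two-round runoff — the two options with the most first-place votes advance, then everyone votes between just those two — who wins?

W

Round 1 first-place votes: Z 0, Y 15, W 55, X 0.
W and Y advance.
Runoff: W is preferred to Y by 55 voters; Y by 15.
W wins the runoff.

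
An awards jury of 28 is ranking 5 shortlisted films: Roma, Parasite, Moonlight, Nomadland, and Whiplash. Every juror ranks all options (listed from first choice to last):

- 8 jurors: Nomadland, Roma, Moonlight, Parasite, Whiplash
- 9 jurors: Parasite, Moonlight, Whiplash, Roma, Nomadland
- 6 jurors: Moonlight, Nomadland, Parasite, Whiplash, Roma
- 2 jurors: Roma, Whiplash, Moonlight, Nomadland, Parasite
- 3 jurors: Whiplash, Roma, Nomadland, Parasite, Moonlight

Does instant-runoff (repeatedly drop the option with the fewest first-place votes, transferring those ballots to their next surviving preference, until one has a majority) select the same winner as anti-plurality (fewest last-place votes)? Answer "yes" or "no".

Instant-runoff — R1 Roma 2, Parasite 9, Moonlight 6, Nomadland 8, Whiplash 3 (Roma out); R2 Parasite 9, Moonlight 6, Nomadland 8, Whiplash 5 (Whiplash out); R3 Parasite 9, Moonlight 8, Nomadland 11 (Moonlight out); R4 Parasite 9, Nomadland 19 (Nomadland winner). Winner: Nomadland.
Anti-plurality — last-place votes: Roma 6, Parasite 2, Moonlight 3, Nomadland 9, Whiplash 8. Winner: Parasite.
The two methods disagree.

no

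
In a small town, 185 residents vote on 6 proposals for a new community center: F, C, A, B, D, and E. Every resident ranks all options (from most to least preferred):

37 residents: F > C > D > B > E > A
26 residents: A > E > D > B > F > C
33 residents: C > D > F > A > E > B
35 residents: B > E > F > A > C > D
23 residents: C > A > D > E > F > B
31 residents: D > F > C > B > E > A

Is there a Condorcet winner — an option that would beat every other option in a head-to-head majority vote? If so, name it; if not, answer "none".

none

Checking pairwise contests:
D beats F 113–72.
F beats C 129–56.
F beats A 136–49.
F beats B 124–61.
C beats D 128–57.
F beats E 101–84.
Every option loses at least one head-to-head, so there is no Condorcet winner.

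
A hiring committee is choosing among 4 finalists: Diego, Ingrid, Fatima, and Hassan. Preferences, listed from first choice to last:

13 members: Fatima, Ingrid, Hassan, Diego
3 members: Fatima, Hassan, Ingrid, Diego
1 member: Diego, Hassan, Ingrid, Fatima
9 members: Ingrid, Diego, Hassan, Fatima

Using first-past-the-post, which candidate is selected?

Fatima

First-place votes: Diego 1, Ingrid 9, Fatima 16, Hassan 0.
Fatima has the most first-place votes.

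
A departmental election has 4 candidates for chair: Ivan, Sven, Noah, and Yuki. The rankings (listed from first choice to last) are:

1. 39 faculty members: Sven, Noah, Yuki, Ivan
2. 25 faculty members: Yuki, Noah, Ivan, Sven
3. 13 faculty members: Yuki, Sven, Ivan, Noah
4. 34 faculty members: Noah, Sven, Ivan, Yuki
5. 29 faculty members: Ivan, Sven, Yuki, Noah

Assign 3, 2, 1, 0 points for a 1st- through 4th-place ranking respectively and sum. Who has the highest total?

Ivan: 39·0 + 25·1 + 13·1 + 34·1 + 29·3 = 159
Sven: 39·3 + 25·0 + 13·2 + 34·2 + 29·2 = 269
Noah: 39·2 + 25·2 + 13·0 + 34·3 + 29·0 = 230
Yuki: 39·1 + 25·3 + 13·3 + 34·0 + 29·1 = 182
Sven has the highest Borda score (269).

Sven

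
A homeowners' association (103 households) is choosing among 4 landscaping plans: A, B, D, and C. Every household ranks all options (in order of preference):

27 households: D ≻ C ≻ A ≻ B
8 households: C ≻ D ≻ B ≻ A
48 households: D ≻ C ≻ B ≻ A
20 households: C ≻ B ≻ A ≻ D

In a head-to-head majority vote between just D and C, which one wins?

Voters preferring D to C: 75; preferring C to D: 28.
D wins the head-to-head.

D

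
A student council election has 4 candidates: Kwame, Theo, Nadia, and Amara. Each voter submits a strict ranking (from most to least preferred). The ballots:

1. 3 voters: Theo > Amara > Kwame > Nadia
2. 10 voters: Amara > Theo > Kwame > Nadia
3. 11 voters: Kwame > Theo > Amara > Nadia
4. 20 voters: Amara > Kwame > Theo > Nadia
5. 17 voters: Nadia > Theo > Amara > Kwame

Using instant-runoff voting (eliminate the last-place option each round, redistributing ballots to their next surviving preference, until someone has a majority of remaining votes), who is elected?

Amara

Round 1: Kwame 11, Theo 3, Nadia 17, Amara 30. Eliminate Theo.
Round 2: Kwame 11, Nadia 17, Amara 33. Amara has a majority.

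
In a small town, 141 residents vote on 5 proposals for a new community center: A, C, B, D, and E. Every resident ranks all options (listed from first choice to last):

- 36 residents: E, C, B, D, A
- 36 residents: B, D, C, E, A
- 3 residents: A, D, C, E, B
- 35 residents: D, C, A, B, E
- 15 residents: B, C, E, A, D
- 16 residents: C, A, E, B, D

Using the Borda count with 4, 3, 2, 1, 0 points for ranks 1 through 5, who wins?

C

A: 36·0 + 36·0 + 3·4 + 35·2 + 15·1 + 16·3 = 145
C: 36·3 + 36·2 + 3·2 + 35·3 + 15·3 + 16·4 = 400
B: 36·2 + 36·4 + 3·0 + 35·1 + 15·4 + 16·1 = 327
D: 36·1 + 36·3 + 3·3 + 35·4 + 15·0 + 16·0 = 293
E: 36·4 + 36·1 + 3·1 + 35·0 + 15·2 + 16·2 = 245
C has the highest Borda score (400).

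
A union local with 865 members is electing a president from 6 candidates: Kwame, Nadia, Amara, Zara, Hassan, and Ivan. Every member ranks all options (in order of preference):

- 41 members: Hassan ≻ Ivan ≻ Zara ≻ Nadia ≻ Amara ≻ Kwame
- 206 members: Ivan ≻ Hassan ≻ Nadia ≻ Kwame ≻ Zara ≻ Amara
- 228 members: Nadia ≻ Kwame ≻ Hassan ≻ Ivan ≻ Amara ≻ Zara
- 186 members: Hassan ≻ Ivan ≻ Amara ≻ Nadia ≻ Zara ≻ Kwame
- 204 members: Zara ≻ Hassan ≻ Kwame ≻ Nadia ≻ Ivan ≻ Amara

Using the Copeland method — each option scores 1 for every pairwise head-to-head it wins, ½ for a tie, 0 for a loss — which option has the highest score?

Kwame: beats Amara and Zara; loses to Nadia, Hassan, and Ivan → score 2.
Nadia: beats Kwame, Amara, and Zara; loses to Hassan and Ivan → score 3.
Amara: loses to Kwame, Nadia, Zara, Hassan, and Ivan → score 0.
Zara: beats Amara; loses to Kwame, Nadia, Hassan, and Ivan → score 1.
Hassan: beats Kwame, Nadia, Amara, Zara, and Ivan → score 5.
Ivan: beats Kwame, Nadia, Amara, and Zara; loses to Hassan → score 4.
Hassan has the best pairwise record.

Hassan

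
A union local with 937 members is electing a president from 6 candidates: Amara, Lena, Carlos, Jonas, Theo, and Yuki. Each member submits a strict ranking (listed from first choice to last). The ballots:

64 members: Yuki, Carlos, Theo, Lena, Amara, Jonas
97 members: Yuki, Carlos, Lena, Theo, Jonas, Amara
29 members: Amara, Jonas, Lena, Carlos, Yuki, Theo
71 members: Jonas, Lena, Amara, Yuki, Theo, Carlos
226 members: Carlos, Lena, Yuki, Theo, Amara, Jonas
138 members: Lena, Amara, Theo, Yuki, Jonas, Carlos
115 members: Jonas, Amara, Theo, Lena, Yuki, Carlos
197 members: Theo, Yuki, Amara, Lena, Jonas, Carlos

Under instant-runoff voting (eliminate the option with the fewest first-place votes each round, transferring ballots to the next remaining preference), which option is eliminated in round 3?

Round 1: Amara 29, Lena 138, Carlos 226, Jonas 186, Theo 197, Yuki 161. Eliminate Amara.
Round 2: Lena 138, Carlos 226, Jonas 215, Theo 197, Yuki 161. Eliminate Lena.
Round 3: Carlos 226, Jonas 215, Theo 335, Yuki 161. Eliminate Yuki.

Yuki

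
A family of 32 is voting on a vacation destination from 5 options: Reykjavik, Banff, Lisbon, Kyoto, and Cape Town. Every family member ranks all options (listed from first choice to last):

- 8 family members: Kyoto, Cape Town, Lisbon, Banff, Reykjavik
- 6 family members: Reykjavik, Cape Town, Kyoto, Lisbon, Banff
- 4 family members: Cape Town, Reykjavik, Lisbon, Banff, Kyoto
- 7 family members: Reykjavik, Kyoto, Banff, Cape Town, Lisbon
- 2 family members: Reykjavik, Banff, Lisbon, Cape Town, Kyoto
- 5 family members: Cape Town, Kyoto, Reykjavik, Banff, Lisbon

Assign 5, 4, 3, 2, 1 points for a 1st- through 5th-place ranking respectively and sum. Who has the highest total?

Reykjavik: 8·1 + 6·5 + 4·4 + 7·5 + 2·5 + 5·3 = 114
Banff: 8·2 + 6·1 + 4·2 + 7·3 + 2·4 + 5·2 = 69
Lisbon: 8·3 + 6·2 + 4·3 + 7·1 + 2·3 + 5·1 = 66
Kyoto: 8·5 + 6·3 + 4·1 + 7·4 + 2·1 + 5·4 = 112
Cape Town: 8·4 + 6·4 + 4·5 + 7·2 + 2·2 + 5·5 = 119
Cape Town has the highest Borda score (119).

Cape Town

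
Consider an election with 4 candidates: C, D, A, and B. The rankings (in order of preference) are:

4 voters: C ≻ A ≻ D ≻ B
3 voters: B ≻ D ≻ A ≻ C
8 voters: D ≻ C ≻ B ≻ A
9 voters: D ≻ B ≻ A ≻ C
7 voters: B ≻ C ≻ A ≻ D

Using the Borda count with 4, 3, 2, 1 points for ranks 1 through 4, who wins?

D

C: 4·4 + 3·1 + 8·3 + 9·1 + 7·3 = 73
D: 4·2 + 3·3 + 8·4 + 9·4 + 7·1 = 92
A: 4·3 + 3·2 + 8·1 + 9·2 + 7·2 = 58
B: 4·1 + 3·4 + 8·2 + 9·3 + 7·4 = 87
D has the highest Borda score (92).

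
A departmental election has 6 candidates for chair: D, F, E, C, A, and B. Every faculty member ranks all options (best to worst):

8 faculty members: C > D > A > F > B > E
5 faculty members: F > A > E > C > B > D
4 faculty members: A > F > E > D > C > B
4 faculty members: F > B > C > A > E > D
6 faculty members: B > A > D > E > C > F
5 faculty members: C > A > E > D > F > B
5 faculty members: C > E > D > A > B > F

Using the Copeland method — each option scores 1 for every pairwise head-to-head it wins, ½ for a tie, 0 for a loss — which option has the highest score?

D: beats F and B; loses to E, C, and A → score 2.
F: beats E and B; loses to D, C, and A → score 2.
E: beats D and B; loses to F, C, and A → score 2.
C: beats D, F, E, A, and B → score 5.
A: beats D, F, E, and B; loses to C → score 4.
B: loses to D, F, E, C, and A → score 0.
C has the best pairwise record.

C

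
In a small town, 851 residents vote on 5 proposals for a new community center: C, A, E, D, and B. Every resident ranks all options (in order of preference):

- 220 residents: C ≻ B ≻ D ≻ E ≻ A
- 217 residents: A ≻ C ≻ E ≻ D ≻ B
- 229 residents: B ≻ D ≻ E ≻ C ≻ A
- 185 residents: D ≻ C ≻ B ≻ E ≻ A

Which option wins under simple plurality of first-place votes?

First-place votes: C 220, A 217, E 0, D 185, B 229.
B has the most first-place votes.

B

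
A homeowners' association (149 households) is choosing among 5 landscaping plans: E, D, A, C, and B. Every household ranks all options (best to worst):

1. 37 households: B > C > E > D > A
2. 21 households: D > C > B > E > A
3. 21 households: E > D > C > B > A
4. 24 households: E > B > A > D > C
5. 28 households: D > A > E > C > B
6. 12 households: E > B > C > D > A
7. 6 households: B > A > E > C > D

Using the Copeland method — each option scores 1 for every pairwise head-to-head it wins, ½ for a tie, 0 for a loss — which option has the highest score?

E

E: beats D, A, C, and B → score 4.
D: beats A and C; loses to E and B → score 2.
A: loses to E, D, C, and B → score 0.
C: beats A; loses to E, D, and B → score 1.
B: beats D, A, and C; loses to E → score 3.
E has the best pairwise record.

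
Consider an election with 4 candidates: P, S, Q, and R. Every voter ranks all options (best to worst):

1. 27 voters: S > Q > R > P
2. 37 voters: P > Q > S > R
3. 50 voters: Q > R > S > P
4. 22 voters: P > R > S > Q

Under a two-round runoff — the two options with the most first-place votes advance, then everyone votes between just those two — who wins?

Round 1 first-place votes: P 59, S 27, Q 50, R 0.
P and Q advance.
Runoff: P is preferred to Q by 59 voters; Q by 77.
Q wins the runoff.

Q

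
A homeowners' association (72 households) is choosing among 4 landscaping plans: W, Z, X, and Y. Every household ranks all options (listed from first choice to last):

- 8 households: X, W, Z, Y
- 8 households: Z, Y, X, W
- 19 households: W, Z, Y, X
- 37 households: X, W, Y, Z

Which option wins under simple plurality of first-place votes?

First-place votes: W 19, Z 8, X 45, Y 0.
X has the most first-place votes.

X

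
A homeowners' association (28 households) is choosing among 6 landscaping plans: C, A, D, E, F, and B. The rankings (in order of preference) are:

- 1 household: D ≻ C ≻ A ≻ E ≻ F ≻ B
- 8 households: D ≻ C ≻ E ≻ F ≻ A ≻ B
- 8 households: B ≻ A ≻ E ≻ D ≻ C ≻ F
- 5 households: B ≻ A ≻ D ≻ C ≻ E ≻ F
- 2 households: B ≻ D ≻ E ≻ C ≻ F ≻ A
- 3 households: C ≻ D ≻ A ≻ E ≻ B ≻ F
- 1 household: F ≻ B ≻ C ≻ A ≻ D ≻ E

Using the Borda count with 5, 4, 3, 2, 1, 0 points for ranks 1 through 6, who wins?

C: 1·4 + 8·4 + 8·1 + 5·2 + 2·2 + 3·5 + 1·3 = 76
A: 1·3 + 8·1 + 8·4 + 5·4 + 2·0 + 3·3 + 1·2 = 74
D: 1·5 + 8·5 + 8·2 + 5·3 + 2·4 + 3·4 + 1·1 = 97
E: 1·2 + 8·3 + 8·3 + 5·1 + 2·3 + 3·2 + 1·0 = 67
F: 1·1 + 8·2 + 8·0 + 5·0 + 2·1 + 3·0 + 1·5 = 24
B: 1·0 + 8·0 + 8·5 + 5·5 + 2·5 + 3·1 + 1·4 = 82
D has the highest Borda score (97).

D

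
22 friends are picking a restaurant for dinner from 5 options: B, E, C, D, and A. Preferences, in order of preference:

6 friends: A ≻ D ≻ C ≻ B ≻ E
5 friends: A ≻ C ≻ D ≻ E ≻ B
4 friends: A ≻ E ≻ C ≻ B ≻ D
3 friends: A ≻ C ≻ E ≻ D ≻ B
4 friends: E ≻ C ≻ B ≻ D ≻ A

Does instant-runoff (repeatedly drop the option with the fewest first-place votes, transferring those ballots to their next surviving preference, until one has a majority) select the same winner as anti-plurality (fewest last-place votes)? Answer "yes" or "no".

Instant-runoff — R1 B 0, E 4, C 0, D 0, A 18 (A winner). Winner: A.
Anti-plurality — last-place votes: B 8, E 6, C 0, D 4, A 4. Winner: C.
The two methods disagree.

no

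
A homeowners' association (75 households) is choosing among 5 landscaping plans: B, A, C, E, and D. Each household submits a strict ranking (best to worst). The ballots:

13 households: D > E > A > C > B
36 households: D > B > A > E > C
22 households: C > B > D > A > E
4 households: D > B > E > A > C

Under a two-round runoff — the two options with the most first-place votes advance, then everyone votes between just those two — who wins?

Round 1 first-place votes: B 0, A 0, C 22, E 0, D 53.
D and C advance.
Runoff: D is preferred to C by 53 voters; C by 22.
D wins the runoff.

D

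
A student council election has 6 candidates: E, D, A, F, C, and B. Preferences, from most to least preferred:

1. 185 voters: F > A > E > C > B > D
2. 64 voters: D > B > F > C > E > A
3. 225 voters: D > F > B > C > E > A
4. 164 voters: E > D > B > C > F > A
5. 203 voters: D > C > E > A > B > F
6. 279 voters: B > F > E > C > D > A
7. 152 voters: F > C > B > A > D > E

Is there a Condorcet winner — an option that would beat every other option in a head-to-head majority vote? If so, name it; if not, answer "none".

D

D vs E: 644–628 for D.
D vs A: 935–337 for D.
D vs F: 656–616 for D.
D vs C: 656–616 for D.
D vs B: 656–616 for D.
D beats every other option head-to-head.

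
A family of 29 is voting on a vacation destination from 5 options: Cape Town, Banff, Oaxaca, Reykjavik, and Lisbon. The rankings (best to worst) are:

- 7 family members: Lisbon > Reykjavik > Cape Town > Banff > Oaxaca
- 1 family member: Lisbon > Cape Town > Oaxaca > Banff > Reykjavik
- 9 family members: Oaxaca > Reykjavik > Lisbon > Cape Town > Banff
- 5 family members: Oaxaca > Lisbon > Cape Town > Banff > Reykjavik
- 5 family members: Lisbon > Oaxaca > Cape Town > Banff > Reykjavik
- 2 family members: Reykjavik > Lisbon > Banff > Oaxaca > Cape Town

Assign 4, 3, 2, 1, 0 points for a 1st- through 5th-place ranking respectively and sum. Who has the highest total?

Lisbon

Cape Town: 7·2 + 1·3 + 9·1 + 5·2 + 5·2 + 2·0 = 46
Banff: 7·1 + 1·1 + 9·0 + 5·1 + 5·1 + 2·2 = 22
Oaxaca: 7·0 + 1·2 + 9·4 + 5·4 + 5·3 + 2·1 = 75
Reykjavik: 7·3 + 1·0 + 9·3 + 5·0 + 5·0 + 2·4 = 56
Lisbon: 7·4 + 1·4 + 9·2 + 5·3 + 5·4 + 2·3 = 91
Lisbon has the highest Borda score (91).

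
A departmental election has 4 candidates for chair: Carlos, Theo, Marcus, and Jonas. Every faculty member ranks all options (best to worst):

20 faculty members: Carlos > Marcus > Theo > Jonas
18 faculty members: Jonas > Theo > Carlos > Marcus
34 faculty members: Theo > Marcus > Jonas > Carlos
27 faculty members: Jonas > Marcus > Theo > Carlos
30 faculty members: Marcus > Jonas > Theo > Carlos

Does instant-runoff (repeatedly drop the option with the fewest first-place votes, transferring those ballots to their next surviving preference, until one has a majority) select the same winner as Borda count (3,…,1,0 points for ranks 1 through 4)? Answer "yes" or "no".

yes

Instant-runoff — R1 Carlos 20, Theo 34, Marcus 30, Jonas 45 (Carlos out); R2 Theo 34, Marcus 50, Jonas 45 (Theo out); R3 Marcus 84, Jonas 45 (Marcus winner). Winner: Marcus.
Borda — scores: Carlos 78, Theo 215, Marcus 252, Jonas 229. Winner: Marcus.
The two methods agree.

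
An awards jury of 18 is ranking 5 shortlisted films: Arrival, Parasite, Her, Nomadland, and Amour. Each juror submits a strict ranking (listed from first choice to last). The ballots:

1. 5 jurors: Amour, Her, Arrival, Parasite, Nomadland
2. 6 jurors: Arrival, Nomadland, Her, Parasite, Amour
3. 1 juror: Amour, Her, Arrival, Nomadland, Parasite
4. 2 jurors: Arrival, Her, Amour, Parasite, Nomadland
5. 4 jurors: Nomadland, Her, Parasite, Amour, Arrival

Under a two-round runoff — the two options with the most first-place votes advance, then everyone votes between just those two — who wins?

Amour

Round 1 first-place votes: Arrival 8, Parasite 0, Her 0, Nomadland 4, Amour 6.
Arrival and Amour advance.
Runoff: Arrival is preferred to Amour by 8 voters; Amour by 10.
Amour wins the runoff.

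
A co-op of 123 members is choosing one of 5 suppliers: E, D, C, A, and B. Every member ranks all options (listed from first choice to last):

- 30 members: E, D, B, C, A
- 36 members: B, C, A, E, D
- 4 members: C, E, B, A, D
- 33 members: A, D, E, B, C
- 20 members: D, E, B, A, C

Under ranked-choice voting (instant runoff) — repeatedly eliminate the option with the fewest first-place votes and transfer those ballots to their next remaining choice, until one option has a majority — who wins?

E

Round 1: E 30, D 20, C 4, A 33, B 36. Eliminate C.
Round 2: E 34, D 20, A 33, B 36. Eliminate D.
Round 3: E 54, A 33, B 36. Eliminate A.
Round 4: E 87, B 36. E has a majority.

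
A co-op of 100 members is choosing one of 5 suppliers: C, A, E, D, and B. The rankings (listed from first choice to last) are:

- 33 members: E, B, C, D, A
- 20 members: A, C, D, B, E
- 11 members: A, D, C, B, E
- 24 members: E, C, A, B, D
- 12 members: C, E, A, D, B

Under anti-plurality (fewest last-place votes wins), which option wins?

C

Last-place votes: C 0, A 33, E 31, D 24, B 12.
C is ranked last by the fewest voters, so C wins.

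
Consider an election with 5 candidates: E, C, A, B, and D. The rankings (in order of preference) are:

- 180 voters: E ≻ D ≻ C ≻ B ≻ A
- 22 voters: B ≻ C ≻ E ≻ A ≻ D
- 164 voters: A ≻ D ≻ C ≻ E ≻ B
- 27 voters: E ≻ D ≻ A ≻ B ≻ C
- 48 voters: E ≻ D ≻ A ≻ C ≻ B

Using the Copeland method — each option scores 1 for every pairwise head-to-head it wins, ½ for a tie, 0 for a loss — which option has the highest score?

E

E: beats C, A, B, and D → score 4.
C: beats B; loses to E, A, and D → score 1.
A: beats C and B; loses to E and D → score 2.
B: loses to E, C, A, and D → score 0.
D: beats C, A, and B; loses to E → score 3.
E has the best pairwise record.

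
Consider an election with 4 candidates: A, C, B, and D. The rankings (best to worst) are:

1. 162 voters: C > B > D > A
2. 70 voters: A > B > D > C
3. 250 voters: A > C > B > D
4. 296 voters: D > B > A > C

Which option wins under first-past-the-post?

First-place votes: A 320, C 162, B 0, D 296.
A has the most first-place votes.

A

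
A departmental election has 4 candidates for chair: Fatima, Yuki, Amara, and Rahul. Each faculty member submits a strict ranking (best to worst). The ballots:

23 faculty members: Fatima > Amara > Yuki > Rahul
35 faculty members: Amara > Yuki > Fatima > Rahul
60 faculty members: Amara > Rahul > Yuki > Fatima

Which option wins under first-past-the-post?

First-place votes: Fatima 23, Yuki 0, Amara 95, Rahul 0.
Amara has the most first-place votes.

Amara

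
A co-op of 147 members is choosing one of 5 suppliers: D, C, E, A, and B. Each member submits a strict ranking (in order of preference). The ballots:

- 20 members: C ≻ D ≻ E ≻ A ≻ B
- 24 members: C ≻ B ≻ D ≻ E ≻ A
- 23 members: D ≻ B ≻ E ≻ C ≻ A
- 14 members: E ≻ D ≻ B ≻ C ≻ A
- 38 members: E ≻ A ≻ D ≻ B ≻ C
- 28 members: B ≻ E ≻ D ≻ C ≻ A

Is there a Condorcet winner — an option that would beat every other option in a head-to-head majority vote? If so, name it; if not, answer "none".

Checking pairwise contests:
E beats D 80–67.
D beats C 103–44.
B beats E 75–72.
D beats A 109–38.
D beats B 95–52.
Every option loses at least one head-to-head, so there is no Condorcet winner.

none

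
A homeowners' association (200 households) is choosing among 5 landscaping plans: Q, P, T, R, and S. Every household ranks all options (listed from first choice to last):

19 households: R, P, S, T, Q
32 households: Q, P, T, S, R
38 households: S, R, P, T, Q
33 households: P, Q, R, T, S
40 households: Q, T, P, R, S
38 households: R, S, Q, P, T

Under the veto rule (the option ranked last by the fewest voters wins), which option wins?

Last-place votes: Q 57, P 0, T 38, R 32, S 73.
P is ranked last by the fewest voters, so P wins.

P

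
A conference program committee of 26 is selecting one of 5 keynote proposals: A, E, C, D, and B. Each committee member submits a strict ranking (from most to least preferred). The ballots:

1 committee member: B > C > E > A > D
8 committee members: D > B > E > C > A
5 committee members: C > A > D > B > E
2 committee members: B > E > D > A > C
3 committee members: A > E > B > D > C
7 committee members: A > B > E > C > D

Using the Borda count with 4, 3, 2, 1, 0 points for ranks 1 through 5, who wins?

A: 1·1 + 8·0 + 5·3 + 2·1 + 3·4 + 7·4 = 58
E: 1·2 + 8·2 + 5·0 + 2·3 + 3·3 + 7·2 = 47
C: 1·3 + 8·1 + 5·4 + 2·0 + 3·0 + 7·1 = 38
D: 1·0 + 8·4 + 5·2 + 2·2 + 3·1 + 7·0 = 49
B: 1·4 + 8·3 + 5·1 + 2·4 + 3·2 + 7·3 = 68
B has the highest Borda score (68).

B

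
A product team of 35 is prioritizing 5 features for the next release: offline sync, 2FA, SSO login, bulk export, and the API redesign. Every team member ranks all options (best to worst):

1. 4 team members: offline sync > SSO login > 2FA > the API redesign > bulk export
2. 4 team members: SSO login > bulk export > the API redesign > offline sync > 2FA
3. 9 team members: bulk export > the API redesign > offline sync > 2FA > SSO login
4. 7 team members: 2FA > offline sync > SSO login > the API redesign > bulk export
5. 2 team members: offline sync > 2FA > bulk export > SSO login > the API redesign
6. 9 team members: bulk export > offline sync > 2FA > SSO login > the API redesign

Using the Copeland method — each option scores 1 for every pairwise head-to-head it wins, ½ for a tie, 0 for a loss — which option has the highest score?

bulk export

offline sync: beats 2FA, SSO login, and the API redesign; loses to bulk export → score 3.
2FA: beats SSO login and the API redesign; loses to offline sync and bulk export → score 2.
SSO login: beats the API redesign; loses to offline sync, 2FA, and bulk export → score 1.
bulk export: beats offline sync, 2FA, SSO login, and the API redesign → score 4.
the API redesign: loses to offline sync, 2FA, SSO login, and bulk export → score 0.
bulk export has the best pairwise record.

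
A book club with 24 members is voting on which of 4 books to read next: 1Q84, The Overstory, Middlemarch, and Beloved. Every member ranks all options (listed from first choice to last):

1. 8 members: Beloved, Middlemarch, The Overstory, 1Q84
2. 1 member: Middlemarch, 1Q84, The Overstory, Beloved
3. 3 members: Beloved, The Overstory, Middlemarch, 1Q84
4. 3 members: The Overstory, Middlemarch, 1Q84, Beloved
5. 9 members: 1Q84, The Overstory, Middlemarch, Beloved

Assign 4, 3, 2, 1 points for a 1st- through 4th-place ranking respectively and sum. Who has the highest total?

The Overstory

1Q84: 8·1 + 1·3 + 3·1 + 3·2 + 9·4 = 56
The Overstory: 8·2 + 1·2 + 3·3 + 3·4 + 9·3 = 66
Middlemarch: 8·3 + 1·4 + 3·2 + 3·3 + 9·2 = 61
Beloved: 8·4 + 1·1 + 3·4 + 3·1 + 9·1 = 57
The Overstory has the highest Borda score (66).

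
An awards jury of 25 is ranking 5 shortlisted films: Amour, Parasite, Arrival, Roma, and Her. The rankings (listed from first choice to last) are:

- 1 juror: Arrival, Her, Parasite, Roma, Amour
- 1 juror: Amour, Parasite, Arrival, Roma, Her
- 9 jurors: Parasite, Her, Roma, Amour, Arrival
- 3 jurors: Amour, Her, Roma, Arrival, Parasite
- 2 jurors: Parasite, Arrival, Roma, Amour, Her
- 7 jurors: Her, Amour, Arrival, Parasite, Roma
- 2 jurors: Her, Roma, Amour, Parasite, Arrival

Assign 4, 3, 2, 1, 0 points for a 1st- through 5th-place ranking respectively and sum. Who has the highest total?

Amour: 1·0 + 1·4 + 9·1 + 3·4 + 2·1 + 7·3 + 2·2 = 52
Parasite: 1·2 + 1·3 + 9·4 + 3·0 + 2·4 + 7·1 + 2·1 = 58
Arrival: 1·4 + 1·2 + 9·0 + 3·1 + 2·3 + 7·2 + 2·0 = 29
Roma: 1·1 + 1·1 + 9·2 + 3·2 + 2·2 + 7·0 + 2·3 = 36
Her: 1·3 + 1·0 + 9·3 + 3·3 + 2·0 + 7·4 + 2·4 = 75
Her has the highest Borda score (75).

Her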